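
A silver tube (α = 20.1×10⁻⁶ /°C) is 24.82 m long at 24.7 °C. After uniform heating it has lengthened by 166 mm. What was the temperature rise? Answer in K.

ΔT = 333 K

ΔL = αL₀ΔT ⇒ ΔT = ΔL / (αL₀)
ΔT = 166×10⁻³ m / (20.1×10⁻⁶ × 24.82 m) = 332.74 K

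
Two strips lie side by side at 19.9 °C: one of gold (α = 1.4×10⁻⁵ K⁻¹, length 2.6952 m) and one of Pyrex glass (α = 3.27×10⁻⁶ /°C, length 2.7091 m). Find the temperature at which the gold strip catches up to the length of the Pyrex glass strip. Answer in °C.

T = 501.3 °C

L₁(1 + α₁ΔT) = L₂(1 + α₂ΔT) ⇒ ΔT = (L₂ − L₁)/(α₁L₁ − α₂L₂)
L₂ − L₁ = 2.7091 − 2.6952 = 1.39×10⁻² m
α₁L₁ − α₂L₂ = 1.4×10⁻⁵×2.6952 − 3.27×10⁻⁶×2.7091 = 2.8874043×10⁻⁵ m/K
ΔT = 1.39×10⁻² / 2.8874043×10⁻⁵ = 481.401 K
T = 19.9 + 481.401 = 501.301 °C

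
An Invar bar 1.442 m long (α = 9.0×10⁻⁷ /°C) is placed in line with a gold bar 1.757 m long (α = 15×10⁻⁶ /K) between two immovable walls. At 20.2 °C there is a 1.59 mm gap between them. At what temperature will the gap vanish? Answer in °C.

T = 77.7 °C

α₁L₁ = 1.2978×10⁻⁶ m/K, α₂L₂ = 2.6355×10⁻⁵ m/K → total 2.76528×10⁻⁵ m/K
ΔT = g/(α₁L₁+α₂L₂) = 1.59×10⁻³ / 2.76528×10⁻⁵ = 57.499 K
T = 20.2 + 57.499 = 77.699 °C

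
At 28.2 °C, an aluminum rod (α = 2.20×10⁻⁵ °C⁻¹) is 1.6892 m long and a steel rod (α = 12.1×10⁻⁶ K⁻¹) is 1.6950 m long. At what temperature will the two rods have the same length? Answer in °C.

Equal length when α₁L₁ΔT − α₂L₂ΔT = L₂ − L₁ = 5.80×10⁻³ m
α₁L₁ = 3.71624×10⁻⁵, α₂L₂ = 2.05095×10⁻⁵ → Δ(αL) = 1.66529×10⁻⁵ m/K
ΔT = 5.80×10⁻³ / 1.66529×10⁻⁵ = 348.288 K, so T = 28.2 + 348.288 = 376.488 °C

T = 376.5 °C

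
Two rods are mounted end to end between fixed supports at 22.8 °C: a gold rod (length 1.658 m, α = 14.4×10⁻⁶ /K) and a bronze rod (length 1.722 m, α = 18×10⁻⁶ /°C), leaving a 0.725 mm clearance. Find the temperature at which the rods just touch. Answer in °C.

Gap closes when ΔL₁ + ΔL₂ = 0.725 mm = 7.25×10⁻⁴ m
(α₁L₁ + α₂L₂)ΔT = g
α₁L₁ + α₂L₂ = 14.4×10⁻⁶×1.658 + 18×10⁻⁶×1.722 = 5.48712×10⁻⁵ m/K
ΔT = 7.25×10⁻⁴ / 5.48712×10⁻⁵ = 13.213 K
T = 22.8 + 13.213 = 36.013 °C

T = 36.0 °C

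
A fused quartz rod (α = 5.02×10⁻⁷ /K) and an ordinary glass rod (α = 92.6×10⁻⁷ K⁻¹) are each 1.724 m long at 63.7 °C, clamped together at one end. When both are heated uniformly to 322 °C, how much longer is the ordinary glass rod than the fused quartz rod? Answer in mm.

3.90 mm

ΔT = 258.3 K
fused quartz: ΔL = 5.02×10⁻⁷ × 1.724 m × 258.3 = 2.2355×10⁻⁴ m = 0.22355 mm
ordinary glass: ΔL = 92.6×10⁻⁷ × 1.724 m × 258.3 = 4.1236×10⁻³ m = 4.1236 mm
difference = 4.1236 − 0.22355 = 3.90005 mm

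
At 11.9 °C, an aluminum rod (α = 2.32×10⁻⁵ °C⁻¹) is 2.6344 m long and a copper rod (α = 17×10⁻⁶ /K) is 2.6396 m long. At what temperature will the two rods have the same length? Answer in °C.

Equal length when α₁L₁ΔT − α₂L₂ΔT = L₂ − L₁ = 5.20×10⁻³ m
α₁L₁ = 6.111808×10⁻⁵, α₂L₂ = 4.48732×10⁻⁵ → Δ(αL) = 1.624488×10⁻⁵ m/K
ΔT = 5.20×10⁻³ / 1.624488×10⁻⁵ = 320.101 K, so T = 11.9 + 320.101 = 332.001 °C

T = 332.0 °C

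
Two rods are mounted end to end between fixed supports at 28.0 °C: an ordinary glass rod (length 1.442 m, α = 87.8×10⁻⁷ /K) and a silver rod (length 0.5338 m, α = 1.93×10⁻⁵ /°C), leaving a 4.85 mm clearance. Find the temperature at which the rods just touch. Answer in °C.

T = 239 °C

α₁L₁ = 1.266076×10⁻⁵ m/K, α₂L₂ = 1.030234×10⁻⁵ m/K → total 2.29631×10⁻⁵ m/K
ΔT = g/(α₁L₁+α₂L₂) = 4.85×10⁻³ / 2.29631×10⁻⁵ = 211.21 K
T = 28.0 + 211.21 = 239.21 °C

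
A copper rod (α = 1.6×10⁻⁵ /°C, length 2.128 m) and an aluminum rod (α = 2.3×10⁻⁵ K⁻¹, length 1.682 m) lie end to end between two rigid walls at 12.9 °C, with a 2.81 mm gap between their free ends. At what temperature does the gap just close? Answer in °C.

T = 51.5 °C

Gap closes when ΔL₁ + ΔL₂ = 2.81 mm = 2.81×10⁻³ m
(α₁L₁ + α₂L₂)ΔT = g
α₁L₁ + α₂L₂ = 1.6×10⁻⁵×2.128 + 2.3×10⁻⁵×1.682 = 7.2734×10⁻⁵ m/K
ΔT = 2.81×10⁻³ / 7.2734×10⁻⁵ = 38.634 K
T = 12.9 + 38.634 = 51.534 °C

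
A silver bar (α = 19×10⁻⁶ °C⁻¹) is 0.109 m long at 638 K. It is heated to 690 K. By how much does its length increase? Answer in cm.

|ΔT| = |690 − 638| = 52 K
ΔL = αL₀ΔT = (19×10⁻⁶)(0.109)(52) = 1.08×10⁻⁴ m

ΔL = 0.0108 cm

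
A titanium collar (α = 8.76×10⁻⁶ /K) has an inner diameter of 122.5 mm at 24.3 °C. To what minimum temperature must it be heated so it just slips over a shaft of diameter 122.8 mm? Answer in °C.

Required Δd = 122.8 − 122.5 = 0.3 mm
Δd = αd₀ΔT ⇒ ΔT = Δd/(αd₀) = 0.3 / (8.76×10⁻⁶ × 122.5) = 279.56 K
T_min = 24.3 + 279.56 = 303.86 °C

T = 304 °C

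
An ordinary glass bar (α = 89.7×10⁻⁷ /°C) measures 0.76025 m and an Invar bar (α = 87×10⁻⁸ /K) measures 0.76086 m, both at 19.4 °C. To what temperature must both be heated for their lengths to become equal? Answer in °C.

L₁(1 + α₁ΔT) = L₂(1 + α₂ΔT) ⇒ ΔT = (L₂ − L₁)/(α₁L₁ − α₂L₂)
L₂ − L₁ = 0.76086 − 0.76025 = 6.10×10⁻⁴ m
α₁L₁ − α₂L₂ = 89.7×10⁻⁷×0.76025 − 87×10⁻⁸×0.76086 = 6.1574943×10⁻⁶ m/K
ΔT = 6.10×10⁻⁴ / 6.1574943×10⁻⁶ = 99.066 K
T = 19.4 + 99.066 = 118.466 °C

T = 118.5 °C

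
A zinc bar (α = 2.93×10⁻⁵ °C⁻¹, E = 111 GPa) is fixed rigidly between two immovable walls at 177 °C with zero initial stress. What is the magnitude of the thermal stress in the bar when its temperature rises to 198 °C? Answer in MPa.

Fully constrained: the free strain ε = αΔT is blocked, so σ = Eε = EαΔT.
|ΔT| = 21 K
σ = 111×10⁹ × 2.93×10⁻⁵ × 21 = 6.83×10⁷ Pa

σ = 68.3 MPa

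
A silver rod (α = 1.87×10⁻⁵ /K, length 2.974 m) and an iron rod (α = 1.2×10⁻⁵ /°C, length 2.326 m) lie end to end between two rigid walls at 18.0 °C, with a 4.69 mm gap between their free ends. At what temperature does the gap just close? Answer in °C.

T = 74.2 °C

Gap closes when ΔL₁ + ΔL₂ = 4.69 mm = 4.69×10⁻³ m
(α₁L₁ + α₂L₂)ΔT = g
α₁L₁ + α₂L₂ = 1.87×10⁻⁵×2.974 + 1.2×10⁻⁵×2.326 = 8.35258×10⁻⁵ m/K
ΔT = 4.69×10⁻³ / 8.35258×10⁻⁵ = 56.150 K
T = 18.0 + 56.150 = 74.150 °C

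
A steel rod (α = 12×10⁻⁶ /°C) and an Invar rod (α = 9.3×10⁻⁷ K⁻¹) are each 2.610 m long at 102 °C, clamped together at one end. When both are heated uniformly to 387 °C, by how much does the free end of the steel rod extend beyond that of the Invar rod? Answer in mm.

ΔT = 285 K
steel: ΔL = 12×10⁻⁶ × 2.610 m × 285 = 8.9262×10⁻³ m = 8.9262 mm
Invar: ΔL = 9.3×10⁻⁷ × 2.610 m × 285 = 6.9178×10⁻⁴ m = 0.69178 mm
difference = 8.9262 − 0.69178 = 8.23442 mm

8.23 mm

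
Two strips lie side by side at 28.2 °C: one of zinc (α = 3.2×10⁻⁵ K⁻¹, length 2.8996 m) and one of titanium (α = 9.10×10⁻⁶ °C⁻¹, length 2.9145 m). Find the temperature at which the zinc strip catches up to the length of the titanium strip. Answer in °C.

Equal length when α₁L₁ΔT − α₂L₂ΔT = L₂ − L₁ = 1.49×10⁻² m
α₁L₁ = 9.27872×10⁻⁵, α₂L₂ = 2.652195×10⁻⁵ → Δ(αL) = 6.626525×10⁻⁵ m/K
ΔT = 1.49×10⁻² / 6.626525×10⁻⁵ = 224.854 K, so T = 28.2 + 224.854 = 253.054 °C

T = 253.1 °C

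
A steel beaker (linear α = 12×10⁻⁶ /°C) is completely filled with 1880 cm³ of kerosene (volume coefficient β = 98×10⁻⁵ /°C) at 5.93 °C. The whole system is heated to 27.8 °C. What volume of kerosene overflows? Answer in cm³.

38.8 cm³

The beaker also expands: β_container ≈ 3α = 3.6×10⁻⁵ /K
Net overflow = V₀(β_liq − 3α_cont)ΔT
β − 3α = 9.80×10⁻⁴ − 3.6×10⁻⁵ = 9.44×10⁻⁴ /K; ΔT = 21.87 K
ΔV = 1880 × 9.44×10⁻⁴ × 21.87 = 38.8 cm³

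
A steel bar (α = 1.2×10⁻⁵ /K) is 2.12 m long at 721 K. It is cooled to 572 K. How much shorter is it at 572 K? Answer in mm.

ΔL = 3.79 mm

|ΔT| = |572 − 721| = 149 K
ΔL = αL₀ΔT = (1.2×10⁻⁵)(2.12)(149) = 3.79×10⁻³ m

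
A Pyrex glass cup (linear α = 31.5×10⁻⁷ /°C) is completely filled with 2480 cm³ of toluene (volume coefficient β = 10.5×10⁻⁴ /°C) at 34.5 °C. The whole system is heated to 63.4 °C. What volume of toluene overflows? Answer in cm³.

The cup also expands: β_container ≈ 3α = 9.45×10⁻⁶ /K
Net overflow = V₀(β_liq − 3α_cont)ΔT
β − 3α = 1.05×10⁻³ − 9.45×10⁻⁶ = 1.04055×10⁻³ /K; ΔT = 28.9 K
ΔV = 2480 × 1.04055×10⁻³ × 28.9 = 74.6 cm³

74.6 cm³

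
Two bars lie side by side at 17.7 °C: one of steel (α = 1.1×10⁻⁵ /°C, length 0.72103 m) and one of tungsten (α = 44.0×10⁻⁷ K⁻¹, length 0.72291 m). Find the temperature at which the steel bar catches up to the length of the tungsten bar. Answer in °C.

L₁(1 + α₁ΔT) = L₂(1 + α₂ΔT) ⇒ ΔT = (L₂ − L₁)/(α₁L₁ − α₂L₂)
L₂ − L₁ = 0.72291 − 0.72103 = 1.88×10⁻³ m
α₁L₁ − α₂L₂ = 1.1×10⁻⁵×0.72103 − 44.0×10⁻⁷×0.72291 = 4.750526×10⁻⁶ m/K
ΔT = 1.88×10⁻³ / 4.750526×10⁻⁶ = 395.746 K
T = 17.7 + 395.746 = 413.446 °C

T = 413.4 °C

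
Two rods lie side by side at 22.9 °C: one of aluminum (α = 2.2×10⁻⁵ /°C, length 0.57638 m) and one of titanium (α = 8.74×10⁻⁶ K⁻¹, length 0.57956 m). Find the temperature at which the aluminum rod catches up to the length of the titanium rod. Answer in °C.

T = 440.5 °C

Equal length when α₁L₁ΔT − α₂L₂ΔT = L₂ − L₁ = 3.18×10⁻³ m
α₁L₁ = 1.268036×10⁻⁵, α₂L₂ = 5.0653544×10⁻⁶ → Δ(αL) = 7.6150056×10⁻⁶ m/K
ΔT = 3.18×10⁻³ / 7.6150056×10⁻⁶ = 417.597 K, so T = 22.9 + 417.597 = 440.497 °C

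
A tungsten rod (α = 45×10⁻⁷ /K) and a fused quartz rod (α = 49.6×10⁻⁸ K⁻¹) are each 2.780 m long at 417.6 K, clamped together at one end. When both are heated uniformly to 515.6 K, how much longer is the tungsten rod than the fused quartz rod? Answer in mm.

1.09 mm

ΔT = 98.0 K
tungsten: ΔL = 45×10⁻⁷ × 2.780 m × 98.0 = 1.2260×10⁻³ m = 1.2260 mm
fused quartz: ΔL = 49.6×10⁻⁸ × 2.780 m × 98.0 = 1.3513×10⁻⁴ m = 0.13513 mm
difference = 1.2260 − 0.13513 = 1.09087 mm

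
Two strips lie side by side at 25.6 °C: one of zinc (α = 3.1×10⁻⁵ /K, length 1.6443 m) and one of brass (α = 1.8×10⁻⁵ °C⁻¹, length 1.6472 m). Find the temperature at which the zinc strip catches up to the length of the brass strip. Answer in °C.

T = 161.6 °C

Equal length when α₁L₁ΔT − α₂L₂ΔT = L₂ − L₁ = 2.90×10⁻³ m
α₁L₁ = 5.09733×10⁻⁵, α₂L₂ = 2.96496×10⁻⁵ → Δ(αL) = 2.13237×10⁻⁵ m/K
ΔT = 2.90×10⁻³ / 2.13237×10⁻⁵ = 135.999 K, so T = 25.6 + 135.999 = 161.599 °C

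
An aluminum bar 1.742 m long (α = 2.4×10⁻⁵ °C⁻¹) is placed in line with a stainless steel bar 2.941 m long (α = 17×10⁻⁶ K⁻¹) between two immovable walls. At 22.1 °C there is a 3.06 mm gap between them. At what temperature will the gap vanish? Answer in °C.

Gap closes when ΔL₁ + ΔL₂ = 3.06 mm = 3.06×10⁻³ m
(α₁L₁ + α₂L₂)ΔT = g
α₁L₁ + α₂L₂ = 2.4×10⁻⁵×1.742 + 17×10⁻⁶×2.941 = 9.1805×10⁻⁵ m/K
ΔT = 3.06×10⁻³ / 9.1805×10⁻⁵ = 33.332 K
T = 22.1 + 33.332 = 55.432 °C

T = 55.4 °C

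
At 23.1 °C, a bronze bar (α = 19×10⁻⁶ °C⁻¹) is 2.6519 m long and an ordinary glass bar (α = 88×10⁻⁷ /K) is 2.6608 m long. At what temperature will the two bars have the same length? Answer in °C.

L₁(1 + α₁ΔT) = L₂(1 + α₂ΔT) ⇒ ΔT = (L₂ − L₁)/(α₁L₁ − α₂L₂)
L₂ − L₁ = 2.6608 − 2.6519 = 8.90×10⁻³ m
α₁L₁ − α₂L₂ = 19×10⁻⁶×2.6519 − 88×10⁻⁷×2.6608 = 2.697106×10⁻⁵ m/K
ΔT = 8.90×10⁻³ / 2.697106×10⁻⁵ = 329.983 K
T = 23.1 + 329.983 = 353.083 °C

T = 353.1 °C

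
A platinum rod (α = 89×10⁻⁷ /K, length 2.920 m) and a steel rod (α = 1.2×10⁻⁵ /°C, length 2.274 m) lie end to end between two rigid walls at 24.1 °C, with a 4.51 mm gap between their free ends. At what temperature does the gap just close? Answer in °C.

T = 109 °C

Gap closes when ΔL₁ + ΔL₂ = 4.51 mm = 4.51×10⁻³ m
(α₁L₁ + α₂L₂)ΔT = g
α₁L₁ + α₂L₂ = 89×10⁻⁷×2.920 + 1.2×10⁻⁵×2.274 = 5.3276×10⁻⁵ m/K
ΔT = 4.51×10⁻³ / 5.3276×10⁻⁵ = 84.65 K
T = 24.1 + 84.65 = 108.75 °C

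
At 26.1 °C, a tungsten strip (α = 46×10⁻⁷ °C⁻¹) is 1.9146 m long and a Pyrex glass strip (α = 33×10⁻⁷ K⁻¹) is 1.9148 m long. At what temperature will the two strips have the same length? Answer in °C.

T = 106.5 °C

Equal length when α₁L₁ΔT − α₂L₂ΔT = L₂ − L₁ = 2.00×10⁻⁴ m
α₁L₁ = 8.80716×10⁻⁶, α₂L₂ = 6.31884×10⁻⁶ → Δ(αL) = 2.48832×10⁻⁶ m/K
ΔT = 2.00×10⁻⁴ / 2.48832×10⁻⁶ = 80.376 K, so T = 26.1 + 80.376 = 106.476 °C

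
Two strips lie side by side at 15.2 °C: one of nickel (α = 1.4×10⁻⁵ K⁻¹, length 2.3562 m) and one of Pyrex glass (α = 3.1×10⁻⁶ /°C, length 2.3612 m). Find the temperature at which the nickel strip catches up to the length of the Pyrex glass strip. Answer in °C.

Equal length when α₁L₁ΔT − α₂L₂ΔT = L₂ − L₁ = 5.00×10⁻³ m
α₁L₁ = 3.29868×10⁻⁵, α₂L₂ = 7.31972×10⁻⁶ → Δ(αL) = 2.566708×10⁻⁵ m/K
ΔT = 5.00×10⁻³ / 2.566708×10⁻⁵ = 194.802 K, so T = 15.2 + 194.802 = 210.002 °C

T = 210.0 °C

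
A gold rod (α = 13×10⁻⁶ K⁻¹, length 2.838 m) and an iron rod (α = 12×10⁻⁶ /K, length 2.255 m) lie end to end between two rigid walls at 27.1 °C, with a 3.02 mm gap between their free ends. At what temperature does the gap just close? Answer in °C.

T = 74.3 °C

Gap closes when ΔL₁ + ΔL₂ = 3.02 mm = 3.02×10⁻³ m
(α₁L₁ + α₂L₂)ΔT = g
α₁L₁ + α₂L₂ = 13×10⁻⁶×2.838 + 12×10⁻⁶×2.255 = 6.3954×10⁻⁵ m/K
ΔT = 3.02×10⁻³ / 6.3954×10⁻⁵ = 47.221 K
T = 27.1 + 47.221 = 74.321 °C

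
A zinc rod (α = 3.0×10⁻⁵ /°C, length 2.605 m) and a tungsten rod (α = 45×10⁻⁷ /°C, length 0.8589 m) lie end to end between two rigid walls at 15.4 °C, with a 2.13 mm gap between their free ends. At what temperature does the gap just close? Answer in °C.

Gap closes when ΔL₁ + ΔL₂ = 2.13 mm = 2.13×10⁻³ m
(α₁L₁ + α₂L₂)ΔT = g
α₁L₁ + α₂L₂ = 3.0×10⁻⁵×2.605 + 45×10⁻⁷×0.8589 = 8.201505×10⁻⁵ m/K
ΔT = 2.13×10⁻³ / 8.201505×10⁻⁵ = 25.971 K
T = 15.4 + 25.971 = 41.371 °C

T = 41.4 °C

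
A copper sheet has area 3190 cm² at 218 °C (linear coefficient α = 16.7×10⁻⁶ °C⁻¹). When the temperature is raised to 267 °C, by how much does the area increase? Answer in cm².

ΔA = 5.22 cm²

Area coefficient ≈ 2α; |ΔT| = 49 K
ΔA = 2αA₀ΔT = 2(16.7×10⁻⁶)(3190)(49) = 5.22 cm²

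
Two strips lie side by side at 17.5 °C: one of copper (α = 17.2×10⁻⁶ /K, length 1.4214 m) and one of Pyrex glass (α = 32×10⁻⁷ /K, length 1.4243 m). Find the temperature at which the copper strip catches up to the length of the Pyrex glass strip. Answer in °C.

T = 163.3 °C

Equal length when α₁L₁ΔT − α₂L₂ΔT = L₂ − L₁ = 2.90×10⁻³ m
α₁L₁ = 2.444808×10⁻⁵, α₂L₂ = 4.55776×10⁻⁶ → Δ(αL) = 1.989032×10⁻⁵ m/K
ΔT = 2.90×10⁻³ / 1.989032×10⁻⁵ = 145.800 K, so T = 17.5 + 145.800 = 163.300 °C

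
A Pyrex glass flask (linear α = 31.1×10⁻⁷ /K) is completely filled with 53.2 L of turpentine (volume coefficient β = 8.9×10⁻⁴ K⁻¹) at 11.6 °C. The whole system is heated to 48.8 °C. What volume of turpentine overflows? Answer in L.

The flask also expands: β_container ≈ 3α = 9.33×10⁻⁶ /K
Net overflow = V₀(β_liq − 3α_cont)ΔT
β − 3α = 8.90×10⁻⁴ − 9.33×10⁻⁶ = 8.8067×10⁻⁴ /K; ΔT = 37.2 K
ΔV = 53.2 × 8.8067×10⁻⁴ × 37.2 = 1.74 L

1.74 L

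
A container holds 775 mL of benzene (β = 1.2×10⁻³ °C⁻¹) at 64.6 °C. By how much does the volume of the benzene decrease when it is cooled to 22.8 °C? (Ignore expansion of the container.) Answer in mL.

|ΔT| = |22.8 − 64.6| = 41.8 K
ΔV = βV₀ΔT = (1.2×10⁻³)(775)(41.8) = 38.9 mL

ΔV = 38.9 mL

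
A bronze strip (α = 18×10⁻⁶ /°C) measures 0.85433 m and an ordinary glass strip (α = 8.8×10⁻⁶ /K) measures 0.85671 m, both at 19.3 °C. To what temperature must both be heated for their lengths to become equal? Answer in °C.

L₁(1 + α₁ΔT) = L₂(1 + α₂ΔT) ⇒ ΔT = (L₂ − L₁)/(α₁L₁ − α₂L₂)
L₂ − L₁ = 0.85671 − 0.85433 = 2.38×10⁻³ m
α₁L₁ − α₂L₂ = 18×10⁻⁶×0.85433 − 8.8×10⁻⁶×0.85671 = 7.838892×10⁻⁶ m/K
ΔT = 2.38×10⁻³ / 7.838892×10⁻⁶ = 303.614 K
T = 19.3 + 303.614 = 322.914 °C

T = 322.9 °C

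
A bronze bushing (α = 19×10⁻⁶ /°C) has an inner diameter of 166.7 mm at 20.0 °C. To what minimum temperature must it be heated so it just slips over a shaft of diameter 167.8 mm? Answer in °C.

T = 367 °C

Required Δd = 167.8 − 166.7 = 1.1 mm
Δd = αd₀ΔT ⇒ ΔT = Δd/(αd₀) = 1.1 / (19×10⁻⁶ × 166.7) = 347.30 K
T_min = 20.0 + 347.30 = 367.30 °C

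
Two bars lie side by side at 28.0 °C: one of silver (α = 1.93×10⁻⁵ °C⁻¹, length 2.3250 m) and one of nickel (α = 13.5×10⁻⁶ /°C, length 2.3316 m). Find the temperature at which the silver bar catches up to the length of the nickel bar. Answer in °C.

L₁(1 + α₁ΔT) = L₂(1 + α₂ΔT) ⇒ ΔT = (L₂ − L₁)/(α₁L₁ − α₂L₂)
L₂ − L₁ = 2.3316 − 2.3250 = 6.60×10⁻³ m
α₁L₁ − α₂L₂ = 1.93×10⁻⁵×2.3250 − 13.5×10⁻⁶×2.3316 = 1.33959×10⁻⁵ m/K
ΔT = 6.60×10⁻³ / 1.33959×10⁻⁵ = 492.688 K
T = 28.0 + 492.688 = 520.688 °C

T = 520.7 °C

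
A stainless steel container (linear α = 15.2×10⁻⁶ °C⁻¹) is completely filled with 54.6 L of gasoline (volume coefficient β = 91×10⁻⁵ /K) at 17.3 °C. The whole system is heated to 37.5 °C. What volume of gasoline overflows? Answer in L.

0.953 L

The container also expands: β_container ≈ 3α = 4.56×10⁻⁵ /K
Net overflow = V₀(β_liq − 3α_cont)ΔT
β − 3α = 9.10×10⁻⁴ − 4.56×10⁻⁵ = 8.644×10⁻⁴ /K; ΔT = 20.2 K
ΔV = 54.6 × 8.644×10⁻⁴ × 20.2 = 0.953 L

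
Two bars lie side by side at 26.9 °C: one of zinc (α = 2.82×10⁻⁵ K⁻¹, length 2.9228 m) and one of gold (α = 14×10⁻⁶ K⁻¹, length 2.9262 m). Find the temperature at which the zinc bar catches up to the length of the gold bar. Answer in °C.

Equal length when α₁L₁ΔT − α₂L₂ΔT = L₂ − L₁ = 3.40×10⁻³ m
α₁L₁ = 8.242296×10⁻⁵, α₂L₂ = 4.09668×10⁻⁵ → Δ(αL) = 4.145616×10⁻⁵ m/K
ΔT = 3.40×10⁻³ / 4.145616×10⁻⁵ = 82.014 K, so T = 26.9 + 82.014 = 108.914 °C

T = 108.9 °C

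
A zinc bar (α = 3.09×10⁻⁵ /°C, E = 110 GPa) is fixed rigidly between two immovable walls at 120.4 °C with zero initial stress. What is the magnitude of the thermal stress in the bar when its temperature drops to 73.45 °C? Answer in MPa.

Fully constrained: the free strain ε = αΔT is blocked, so σ = Eε = EαΔT.
|ΔT| = 46.95 K
σ = 110×10⁹ × 3.09×10⁻⁵ × 46.95 = 1.60×10⁸ Pa

σ = 160 MPa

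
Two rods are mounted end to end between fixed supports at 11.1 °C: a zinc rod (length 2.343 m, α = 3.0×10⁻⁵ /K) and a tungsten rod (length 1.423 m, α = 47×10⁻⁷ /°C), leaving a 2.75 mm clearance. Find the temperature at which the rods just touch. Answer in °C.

T = 46.8 °C

α₁L₁ = 7.029×10⁻⁵ m/K, α₂L₂ = 6.6881×10⁻⁶ m/K → total 7.69781×10⁻⁵ m/K
ΔT = g/(α₁L₁+α₂L₂) = 2.75×10⁻³ / 7.69781×10⁻⁵ = 35.724 K
T = 11.1 + 35.724 = 46.824 °C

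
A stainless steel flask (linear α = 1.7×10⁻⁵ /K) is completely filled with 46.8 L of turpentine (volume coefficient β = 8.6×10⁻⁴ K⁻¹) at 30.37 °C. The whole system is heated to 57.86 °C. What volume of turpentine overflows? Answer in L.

1.04 L

The flask also expands: β_container ≈ 3α = 5.1×10⁻⁵ /K
Net overflow = V₀(β_liq − 3α_cont)ΔT
β − 3α = 8.60×10⁻⁴ − 5.1×10⁻⁵ = 8.09×10⁻⁴ /K; ΔT = 27.49 K
ΔV = 46.8 × 8.09×10⁻⁴ × 27.49 = 1.04 L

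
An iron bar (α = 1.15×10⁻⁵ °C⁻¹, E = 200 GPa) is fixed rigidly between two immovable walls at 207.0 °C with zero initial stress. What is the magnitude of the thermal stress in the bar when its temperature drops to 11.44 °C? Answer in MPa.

Fully constrained: the free strain ε = αΔT is blocked, so σ = Eε = EαΔT.
|ΔT| = 195.56 K
σ = 200×10⁹ × 1.15×10⁻⁵ × 195.56 = 4.50×10⁸ Pa

σ = 450 MPa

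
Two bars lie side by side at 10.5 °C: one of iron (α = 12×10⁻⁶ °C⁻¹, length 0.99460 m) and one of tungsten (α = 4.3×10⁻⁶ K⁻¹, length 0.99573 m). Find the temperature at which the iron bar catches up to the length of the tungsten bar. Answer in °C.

L₁(1 + α₁ΔT) = L₂(1 + α₂ΔT) ⇒ ΔT = (L₂ − L₁)/(α₁L₁ − α₂L₂)
L₂ − L₁ = 0.99573 − 0.99460 = 1.13×10⁻³ m
α₁L₁ − α₂L₂ = 12×10⁻⁶×0.99460 − 4.3×10⁻⁶×0.99573 = 7.653561×10⁻⁶ m/K
ΔT = 1.13×10⁻³ / 7.653561×10⁻⁶ = 147.644 K
T = 10.5 + 147.644 = 158.144 °C

T = 158.1 °C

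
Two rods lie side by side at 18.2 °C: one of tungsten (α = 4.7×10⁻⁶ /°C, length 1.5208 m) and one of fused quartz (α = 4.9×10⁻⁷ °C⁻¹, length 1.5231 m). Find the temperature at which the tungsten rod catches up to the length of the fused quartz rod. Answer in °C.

T = 377.5 °C

L₁(1 + α₁ΔT) = L₂(1 + α₂ΔT) ⇒ ΔT = (L₂ − L₁)/(α₁L₁ − α₂L₂)
L₂ − L₁ = 1.5231 − 1.5208 = 2.30×10⁻³ m
α₁L₁ − α₂L₂ = 4.7×10⁻⁶×1.5208 − 4.9×10⁻⁷×1.5231 = 6.401441×10⁻⁶ m/K
ΔT = 2.30×10⁻³ / 6.401441×10⁻⁶ = 359.294 K
T = 18.2 + 359.294 = 377.494 °C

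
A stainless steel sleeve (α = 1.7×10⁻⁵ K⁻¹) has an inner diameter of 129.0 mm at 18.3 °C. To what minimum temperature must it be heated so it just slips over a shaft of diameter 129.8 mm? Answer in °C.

T = 383 °C

Required Δd = 129.8 − 129.0 = 0.8 mm
Δd = αd₀ΔT ⇒ ΔT = Δd/(αd₀) = 0.8 / (1.7×10⁻⁵ × 129.0) = 364.80 K
T_min = 18.3 + 364.80 = 383.10 °C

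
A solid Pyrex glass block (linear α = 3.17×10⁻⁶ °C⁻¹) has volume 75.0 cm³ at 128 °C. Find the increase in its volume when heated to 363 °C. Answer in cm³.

ΔV = 0.168 cm³

Isotropic solid: β ≈ 3α = 9.5×10⁻⁶ /K; ΔT = 235 K
ΔV = 3αV₀ΔT = 3(3.17×10⁻⁶)(75.0)(235) = 0.168 cm³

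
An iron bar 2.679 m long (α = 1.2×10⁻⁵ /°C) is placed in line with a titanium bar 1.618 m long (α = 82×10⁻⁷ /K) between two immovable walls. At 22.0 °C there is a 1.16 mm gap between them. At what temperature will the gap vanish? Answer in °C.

T = 47.5 °C

Gap closes when ΔL₁ + ΔL₂ = 1.16 mm = 1.16×10⁻³ m
(α₁L₁ + α₂L₂)ΔT = g
α₁L₁ + α₂L₂ = 1.2×10⁻⁵×2.679 + 82×10⁻⁷×1.618 = 4.54156×10⁻⁵ m/K
ΔT = 1.16×10⁻³ / 4.54156×10⁻⁵ = 25.542 K
T = 22.0 + 25.542 = 47.542 °C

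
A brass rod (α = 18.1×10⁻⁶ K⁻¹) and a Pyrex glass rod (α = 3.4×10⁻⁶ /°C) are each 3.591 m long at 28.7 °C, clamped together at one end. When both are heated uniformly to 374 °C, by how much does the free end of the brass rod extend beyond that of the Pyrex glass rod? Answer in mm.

18.2 mm

ΔT = 345.3 K
brass: ΔL = 18.1×10⁻⁶ × 3.591 m × 345.3 = 2.2443×10⁻² m = 22.443 mm
Pyrex glass: ΔL = 3.4×10⁻⁶ × 3.591 m × 345.3 = 4.2159×10⁻³ m = 4.2159 mm
difference = 22.443 − 4.2159 = 18.2271 mm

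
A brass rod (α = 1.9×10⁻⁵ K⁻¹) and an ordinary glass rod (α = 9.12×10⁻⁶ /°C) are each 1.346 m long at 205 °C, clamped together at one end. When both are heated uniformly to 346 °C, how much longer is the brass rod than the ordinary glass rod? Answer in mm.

ΔT = 141 K
brass: ΔL = 1.9×10⁻⁵ × 1.346 m × 141 = 3.6059×10⁻³ m = 3.6059 mm
ordinary glass: ΔL = 9.12×10⁻⁶ × 1.346 m × 141 = 1.7308×10⁻³ m = 1.7308 mm
difference = 3.6059 − 1.7308 = 1.8751 mm

1.88 mm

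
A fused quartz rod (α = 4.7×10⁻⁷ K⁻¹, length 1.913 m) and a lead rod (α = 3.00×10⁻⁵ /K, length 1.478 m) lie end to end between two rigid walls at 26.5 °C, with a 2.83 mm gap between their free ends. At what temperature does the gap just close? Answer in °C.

T = 89.1 °C

Gap closes when ΔL₁ + ΔL₂ = 2.83 mm = 2.83×10⁻³ m
(α₁L₁ + α₂L₂)ΔT = g
α₁L₁ + α₂L₂ = 4.7×10⁻⁷×1.913 + 3.00×10⁻⁵×1.478 = 4.523911×10⁻⁵ m/K
ΔT = 2.83×10⁻³ / 4.523911×10⁻⁵ = 62.556 K
T = 26.5 + 62.556 = 89.056 °C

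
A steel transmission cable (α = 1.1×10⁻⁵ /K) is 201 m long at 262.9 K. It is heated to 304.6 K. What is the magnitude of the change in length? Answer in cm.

ΔL = 9.22 cm

|ΔT| = |304.6 − 262.9| = 41.7 K
ΔL = αL₀ΔT = (1.1×10⁻⁵)(201)(41.7) = 9.22×10⁻² m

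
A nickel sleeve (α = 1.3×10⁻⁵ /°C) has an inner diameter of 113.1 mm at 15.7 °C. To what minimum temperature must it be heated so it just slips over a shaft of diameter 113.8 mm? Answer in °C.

T = 492 °C

Required Δd = 113.8 − 113.1 = 0.7 mm
Δd = αd₀ΔT ⇒ ΔT = Δd/(αd₀) = 0.7 / (1.3×10⁻⁵ × 113.1) = 476.09 K
T_min = 15.7 + 476.09 = 491.79 °C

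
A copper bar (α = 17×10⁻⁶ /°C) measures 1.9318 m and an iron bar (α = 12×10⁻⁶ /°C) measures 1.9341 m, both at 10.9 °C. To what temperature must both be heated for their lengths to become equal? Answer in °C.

Equal length when α₁L₁ΔT − α₂L₂ΔT = L₂ − L₁ = 2.30×10⁻³ m
α₁L₁ = 3.28406×10⁻⁵, α₂L₂ = 2.32092×10⁻⁵ → Δ(αL) = 9.6314×10⁻⁶ m/K
ΔT = 2.30×10⁻³ / 9.6314×10⁻⁶ = 238.802 K, so T = 10.9 + 238.802 = 249.702 °C

T = 249.7 °C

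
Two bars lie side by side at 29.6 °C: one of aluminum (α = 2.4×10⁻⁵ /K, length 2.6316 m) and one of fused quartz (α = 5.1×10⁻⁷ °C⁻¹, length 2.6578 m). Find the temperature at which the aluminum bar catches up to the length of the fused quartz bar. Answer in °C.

T = 453.5 °C

Equal length when α₁L₁ΔT − α₂L₂ΔT = L₂ − L₁ = 2.62×10⁻² m
α₁L₁ = 6.31584×10⁻⁵, α₂L₂ = 1.355478×10⁻⁶ → Δ(αL) = 6.1802922×10⁻⁵ m/K
ΔT = 2.62×10⁻² / 6.1802922×10⁻⁵ = 423.928 K, so T = 29.6 + 423.928 = 453.528 °C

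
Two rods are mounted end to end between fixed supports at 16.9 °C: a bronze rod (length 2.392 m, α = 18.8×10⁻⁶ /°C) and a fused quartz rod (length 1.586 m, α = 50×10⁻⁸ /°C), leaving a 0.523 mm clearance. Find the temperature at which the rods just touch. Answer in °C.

T = 28.3 °C

α₁L₁ = 4.49696×10⁻⁵ m/K, α₂L₂ = 7.930×10⁻⁷ m/K → total 4.57626×10⁻⁵ m/K
ΔT = g/(α₁L₁+α₂L₂) = 5.23×10⁻⁴ / 4.57626×10⁻⁵ = 11.429 K
T = 16.9 + 11.429 = 28.329 °C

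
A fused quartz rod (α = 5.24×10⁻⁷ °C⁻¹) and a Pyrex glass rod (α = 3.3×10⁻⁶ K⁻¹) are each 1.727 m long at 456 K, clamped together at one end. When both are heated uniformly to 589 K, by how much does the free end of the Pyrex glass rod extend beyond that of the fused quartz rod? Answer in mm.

ΔT = 133 K
fused quartz: ΔL = 5.24×10⁻⁷ × 1.727 m × 133 = 1.2036×10⁻⁴ m = 0.12036 mm
Pyrex glass: ΔL = 3.3×10⁻⁶ × 1.727 m × 133 = 7.5798×10⁻⁴ m = 0.75798 mm
difference = 0.75798 − 0.12036 = 0.63762 mm

0.638 mm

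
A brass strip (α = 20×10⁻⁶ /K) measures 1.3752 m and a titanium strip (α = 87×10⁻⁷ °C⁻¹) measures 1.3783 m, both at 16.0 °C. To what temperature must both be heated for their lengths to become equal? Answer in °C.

T = 215.8 °C

L₁(1 + α₁ΔT) = L₂(1 + α₂ΔT) ⇒ ΔT = (L₂ − L₁)/(α₁L₁ − α₂L₂)
L₂ − L₁ = 1.3783 − 1.3752 = 3.10×10⁻³ m
α₁L₁ − α₂L₂ = 20×10⁻⁶×1.3752 − 87×10⁻⁷×1.3783 = 1.551279×10⁻⁵ m/K
ΔT = 3.10×10⁻³ / 1.551279×10⁻⁵ = 199.835 K
T = 16.0 + 199.835 = 215.835 °C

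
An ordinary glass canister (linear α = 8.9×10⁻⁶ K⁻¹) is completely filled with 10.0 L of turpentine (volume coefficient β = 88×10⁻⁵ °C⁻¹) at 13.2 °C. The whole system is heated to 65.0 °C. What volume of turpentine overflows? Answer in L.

0.442 L

The canister also expands: β_container ≈ 3α = 2.67×10⁻⁵ /K
Net overflow = V₀(β_liq − 3α_cont)ΔT
β − 3α = 8.80×10⁻⁴ − 2.67×10⁻⁵ = 8.533×10⁻⁴ /K; ΔT = 51.8 K
ΔV = 10.0 × 8.533×10⁻⁴ × 51.8 = 0.442 L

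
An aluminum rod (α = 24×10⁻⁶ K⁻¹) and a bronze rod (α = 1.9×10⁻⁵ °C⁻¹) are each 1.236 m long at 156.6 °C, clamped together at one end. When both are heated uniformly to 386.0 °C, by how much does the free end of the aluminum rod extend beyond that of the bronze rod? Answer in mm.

1.42 mm

ΔT = 229.4 K
aluminum: ΔL = 24×10⁻⁶ × 1.236 m × 229.4 = 6.8049×10⁻³ m = 6.8049 mm
bronze: ΔL = 1.9×10⁻⁵ × 1.236 m × 229.4 = 5.3872×10⁻³ m = 5.3872 mm
difference = 6.8049 − 5.3872 = 1.4177 mm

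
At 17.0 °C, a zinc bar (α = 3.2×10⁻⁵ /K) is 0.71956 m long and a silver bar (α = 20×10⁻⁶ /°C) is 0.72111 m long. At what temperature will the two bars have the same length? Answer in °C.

T = 197.2 °C

Equal length when α₁L₁ΔT − α₂L₂ΔT = L₂ − L₁ = 1.55×10⁻³ m
α₁L₁ = 2.302592×10⁻⁵, α₂L₂ = 1.44222×10⁻⁵ → Δ(αL) = 8.60372×10⁻⁶ m/K
ΔT = 1.55×10⁻³ / 8.60372×10⁻⁶ = 180.155 K, so T = 17.0 + 180.155 = 197.155 °C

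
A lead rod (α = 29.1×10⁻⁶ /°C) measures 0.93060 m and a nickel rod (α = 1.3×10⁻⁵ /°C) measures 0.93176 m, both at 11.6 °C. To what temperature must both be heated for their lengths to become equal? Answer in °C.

Equal length when α₁L₁ΔT − α₂L₂ΔT = L₂ − L₁ = 1.16×10⁻³ m
α₁L₁ = 2.708046×10⁻⁵, α₂L₂ = 1.211288×10⁻⁵ → Δ(αL) = 1.496758×10⁻⁵ m/K
ΔT = 1.16×10⁻³ / 1.496758×10⁻⁵ = 77.5008 K, so T = 11.6 + 77.5008 = 89.1008 °C

T = 89.10 °C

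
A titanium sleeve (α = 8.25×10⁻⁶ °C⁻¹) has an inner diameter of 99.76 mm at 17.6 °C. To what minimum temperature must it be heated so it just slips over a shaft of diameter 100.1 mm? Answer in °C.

T = 431 °C

Required Δd = 100.1 − 99.76 = 0.34 mm
Δd = αd₀ΔT ⇒ ΔT = Δd/(αd₀) = 0.34 / (8.25×10⁻⁶ × 99.76) = 413.11 K
T_min = 17.6 + 413.11 = 430.71 °C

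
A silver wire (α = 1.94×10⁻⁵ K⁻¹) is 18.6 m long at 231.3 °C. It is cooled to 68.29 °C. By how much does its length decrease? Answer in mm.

ΔL = 58.8 mm

|ΔT| = |68.29 − 231.3| = 163.01 K
ΔL = αL₀ΔT = (1.94×10⁻⁵)(18.6)(163.01) = 5.88×10⁻² m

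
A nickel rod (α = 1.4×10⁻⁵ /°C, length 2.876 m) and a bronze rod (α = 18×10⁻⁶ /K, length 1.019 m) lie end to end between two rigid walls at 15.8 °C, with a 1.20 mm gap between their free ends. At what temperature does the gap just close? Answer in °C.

T = 36.3 °C

Gap closes when ΔL₁ + ΔL₂ = 1.20 mm = 1.20×10⁻³ m
(α₁L₁ + α₂L₂)ΔT = g
α₁L₁ + α₂L₂ = 1.4×10⁻⁵×2.876 + 18×10⁻⁶×1.019 = 5.8606×10⁻⁵ m/K
ΔT = 1.20×10⁻³ / 5.8606×10⁻⁵ = 20.476 K
T = 15.8 + 20.476 = 36.276 °C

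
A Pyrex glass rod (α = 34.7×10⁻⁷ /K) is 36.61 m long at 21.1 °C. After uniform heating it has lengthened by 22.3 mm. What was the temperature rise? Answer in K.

ΔT = 176 K

ΔL = αL₀ΔT ⇒ ΔT = ΔL / (αL₀)
ΔT = 22.3×10⁻³ m / (34.7×10⁻⁷ × 36.61 m) = 175.54 K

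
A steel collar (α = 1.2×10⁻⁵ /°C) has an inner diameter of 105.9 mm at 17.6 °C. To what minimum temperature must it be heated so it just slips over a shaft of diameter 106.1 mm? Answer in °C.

Required Δd = 106.1 − 105.9 = 0.2 mm
Δd = αd₀ΔT ⇒ ΔT = Δd/(αd₀) = 0.2 / (1.2×10⁻⁵ × 105.9) = 157.38 K
T_min = 17.6 + 157.38 = 174.98 °C

T = 175 °C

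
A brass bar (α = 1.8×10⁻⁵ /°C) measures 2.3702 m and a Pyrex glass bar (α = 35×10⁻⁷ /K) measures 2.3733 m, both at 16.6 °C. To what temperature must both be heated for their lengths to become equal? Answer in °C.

T = 106.8 °C

L₁(1 + α₁ΔT) = L₂(1 + α₂ΔT) ⇒ ΔT = (L₂ − L₁)/(α₁L₁ − α₂L₂)
L₂ − L₁ = 2.3733 − 2.3702 = 3.10×10⁻³ m
α₁L₁ − α₂L₂ = 1.8×10⁻⁵×2.3702 − 35×10⁻⁷×2.3733 = 3.435705×10⁻⁵ m/K
ΔT = 3.10×10⁻³ / 3.435705×10⁻⁵ = 90.229 K
T = 16.6 + 90.229 = 106.829 °C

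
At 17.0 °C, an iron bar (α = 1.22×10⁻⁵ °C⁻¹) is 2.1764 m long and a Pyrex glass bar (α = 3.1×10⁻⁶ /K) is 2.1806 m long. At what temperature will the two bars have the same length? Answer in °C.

T = 229.2 °C

Equal length when α₁L₁ΔT − α₂L₂ΔT = L₂ − L₁ = 4.20×10⁻³ m
α₁L₁ = 2.655208×10⁻⁵, α₂L₂ = 6.75986×10⁻⁶ → Δ(αL) = 1.979222×10⁻⁵ m/K
ΔT = 4.20×10⁻³ / 1.979222×10⁻⁵ = 212.205 K, so T = 17.0 + 212.205 = 229.205 °C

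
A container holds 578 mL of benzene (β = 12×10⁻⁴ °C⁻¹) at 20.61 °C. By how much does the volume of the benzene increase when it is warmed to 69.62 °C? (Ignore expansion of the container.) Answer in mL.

|ΔT| = |69.62 − 20.61| = 49.01 K
ΔV = βV₀ΔT = (12×10⁻⁴)(578)(49.01) = 34.0 mL

ΔV = 34.0 mL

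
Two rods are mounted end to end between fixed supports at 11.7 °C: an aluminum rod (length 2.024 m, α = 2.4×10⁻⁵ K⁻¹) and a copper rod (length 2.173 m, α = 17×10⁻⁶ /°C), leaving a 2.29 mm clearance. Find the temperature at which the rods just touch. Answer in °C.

T = 38.5 °C

α₁L₁ = 4.8576×10⁻⁵ m/K, α₂L₂ = 3.6941×10⁻⁵ m/K → total 8.5517×10⁻⁵ m/K
ΔT = g/(α₁L₁+α₂L₂) = 2.29×10⁻³ / 8.5517×10⁻⁵ = 26.778 K
T = 11.7 + 26.778 = 38.478 °C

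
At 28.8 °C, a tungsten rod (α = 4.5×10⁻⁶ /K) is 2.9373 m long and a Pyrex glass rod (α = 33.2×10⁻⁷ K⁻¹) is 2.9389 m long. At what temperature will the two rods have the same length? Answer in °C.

T = 491.1 °C

Equal length when α₁L₁ΔT − α₂L₂ΔT = L₂ − L₁ = 1.60×10⁻³ m
α₁L₁ = 1.321785×10⁻⁵, α₂L₂ = 9.757148×10⁻⁶ → Δ(αL) = 3.460702×10⁻⁶ m/K
ΔT = 1.60×10⁻³ / 3.460702×10⁻⁶ = 462.334 K, so T = 28.8 + 462.334 = 491.134 °C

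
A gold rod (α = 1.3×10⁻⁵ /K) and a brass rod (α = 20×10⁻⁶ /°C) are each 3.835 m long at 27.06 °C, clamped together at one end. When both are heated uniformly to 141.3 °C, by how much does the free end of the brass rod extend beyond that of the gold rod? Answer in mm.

ΔT = 114.24 K
gold: ΔL = 1.3×10⁻⁵ × 3.835 m × 114.24 = 5.6954×10⁻³ m = 5.6954 mm
brass: ΔL = 20×10⁻⁶ × 3.835 m × 114.24 = 8.7622×10⁻³ m = 8.7622 mm
difference = 8.7622 − 5.6954 = 3.0668 mm

3.07 mm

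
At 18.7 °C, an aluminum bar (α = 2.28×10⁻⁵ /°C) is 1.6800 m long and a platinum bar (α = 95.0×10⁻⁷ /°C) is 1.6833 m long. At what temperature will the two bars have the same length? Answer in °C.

L₁(1 + α₁ΔT) = L₂(1 + α₂ΔT) ⇒ ΔT = (L₂ − L₁)/(α₁L₁ − α₂L₂)
L₂ − L₁ = 1.6833 − 1.6800 = 3.30×10⁻³ m
α₁L₁ − α₂L₂ = 2.28×10⁻⁵×1.6800 − 95.0×10⁻⁷×1.6833 = 2.231265×10⁻⁵ m/K
ΔT = 3.30×10⁻³ / 2.231265×10⁻⁵ = 147.898 K
T = 18.7 + 147.898 = 166.598 °C

T = 166.6 °C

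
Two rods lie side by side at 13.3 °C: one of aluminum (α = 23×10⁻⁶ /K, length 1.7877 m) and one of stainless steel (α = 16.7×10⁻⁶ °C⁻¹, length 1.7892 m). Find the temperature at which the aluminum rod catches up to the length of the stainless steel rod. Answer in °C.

T = 146.8 °C

Equal length when α₁L₁ΔT − α₂L₂ΔT = L₂ − L₁ = 1.50×10⁻³ m
α₁L₁ = 4.11171×10⁻⁵, α₂L₂ = 2.987964×10⁻⁵ → Δ(αL) = 1.123746×10⁻⁵ m/K
ΔT = 1.50×10⁻³ / 1.123746×10⁻⁵ = 133.482 K, so T = 13.3 + 133.482 = 146.782 °C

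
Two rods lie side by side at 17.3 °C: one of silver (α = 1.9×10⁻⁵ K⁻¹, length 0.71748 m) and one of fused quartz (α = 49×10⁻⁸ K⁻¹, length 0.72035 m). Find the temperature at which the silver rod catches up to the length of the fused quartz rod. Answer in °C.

T = 233.4 °C

Equal length when α₁L₁ΔT − α₂L₂ΔT = L₂ − L₁ = 2.87×10⁻³ m
α₁L₁ = 1.363212×10⁻⁵, α₂L₂ = 3.529715×10⁻⁷ → Δ(αL) = 1.32791485×10⁻⁵ m/K
ΔT = 2.87×10⁻³ / 1.32791485×10⁻⁵ = 216.128 K, so T = 17.3 + 216.128 = 233.428 °C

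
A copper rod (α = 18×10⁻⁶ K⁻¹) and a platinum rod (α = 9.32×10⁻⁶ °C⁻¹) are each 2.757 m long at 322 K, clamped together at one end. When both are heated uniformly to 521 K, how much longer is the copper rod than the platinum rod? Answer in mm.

ΔT = 199 K
copper: ΔL = 18×10⁻⁶ × 2.757 m × 199 = 9.8756×10⁻³ m = 9.8756 mm
platinum: ΔL = 9.32×10⁻⁶ × 2.757 m × 199 = 5.1134×10⁻³ m = 5.1134 mm
difference = 9.8756 − 5.1134 = 4.7622 mm

4.76 mm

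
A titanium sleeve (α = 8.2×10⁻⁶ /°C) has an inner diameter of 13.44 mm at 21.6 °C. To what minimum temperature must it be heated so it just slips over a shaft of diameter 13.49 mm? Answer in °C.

T = 475 °C

Required Δd = 13.49 − 13.44 = 0.05 mm
Δd = αd₀ΔT ⇒ ΔT = Δd/(αd₀) = 0.05 / (8.2×10⁻⁶ × 13.44) = 453.69 K
T_min = 21.6 + 453.69 = 475.29 °C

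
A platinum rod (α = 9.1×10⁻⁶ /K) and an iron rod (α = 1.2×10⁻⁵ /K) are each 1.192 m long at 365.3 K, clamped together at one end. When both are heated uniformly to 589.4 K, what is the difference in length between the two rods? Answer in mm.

ΔT = 224.1 K
platinum: ΔL = 9.1×10⁻⁶ × 1.192 m × 224.1 = 2.4309×10⁻³ m = 2.4309 mm
iron: ΔL = 1.2×10⁻⁵ × 1.192 m × 224.1 = 3.2055×10⁻³ m = 3.2055 mm
difference = 3.2055 − 2.4309 = 0.7746 mm

0.775 mm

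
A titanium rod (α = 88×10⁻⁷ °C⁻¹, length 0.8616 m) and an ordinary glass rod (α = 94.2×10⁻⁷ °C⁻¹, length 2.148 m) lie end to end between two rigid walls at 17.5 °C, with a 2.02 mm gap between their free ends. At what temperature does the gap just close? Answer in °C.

T = 90.1 °C

α₁L₁ = 7.58208×10⁻⁶ m/K, α₂L₂ = 2.023416×10⁻⁵ m/K → total 2.781624×10⁻⁵ m/K
ΔT = g/(α₁L₁+α₂L₂) = 2.02×10⁻³ / 2.781624×10⁻⁵ = 72.619 K
T = 17.5 + 72.619 = 90.119 °C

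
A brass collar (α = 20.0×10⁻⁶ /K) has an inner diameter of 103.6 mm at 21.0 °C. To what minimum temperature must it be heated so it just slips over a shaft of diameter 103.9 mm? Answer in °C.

T = 166 °C

Required Δd = 103.9 − 103.6 = 0.3 mm
Δd = αd₀ΔT ⇒ ΔT = Δd/(αd₀) = 0.3 / (20.0×10⁻⁶ × 103.6) = 144.79 K
T_min = 21.0 + 144.79 = 165.79 °C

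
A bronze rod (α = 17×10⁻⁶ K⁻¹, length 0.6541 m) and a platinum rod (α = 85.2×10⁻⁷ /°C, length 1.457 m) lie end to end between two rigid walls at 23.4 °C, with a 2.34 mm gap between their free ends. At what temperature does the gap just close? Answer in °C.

T = 123 °C

α₁L₁ = 1.11197×10⁻⁵ m/K, α₂L₂ = 1.241364×10⁻⁵ m/K → total 2.353334×10⁻⁵ m/K
ΔT = g/(α₁L₁+α₂L₂) = 2.34×10⁻³ / 2.353334×10⁻⁵ = 99.43 K
T = 23.4 + 99.43 = 122.83 °C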